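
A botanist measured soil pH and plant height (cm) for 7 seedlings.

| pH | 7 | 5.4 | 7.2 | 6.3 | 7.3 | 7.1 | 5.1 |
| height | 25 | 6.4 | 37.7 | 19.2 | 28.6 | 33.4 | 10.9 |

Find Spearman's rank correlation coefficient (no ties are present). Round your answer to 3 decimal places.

0.857

Rank pH: 4, 2, 6, 3, 7, 5, 1
Rank height: 4, 1, 7, 3, 5, 6, 2
d = rank(pH) − rank(height): 0, 1, -1, 0, 2, -1, -1; Σd² = 8
ρ = 1 − 6Σd² / [n(n²−1)] = 1 − 6×8 / (7×48) = 1 − 48/336 ≈ 0.857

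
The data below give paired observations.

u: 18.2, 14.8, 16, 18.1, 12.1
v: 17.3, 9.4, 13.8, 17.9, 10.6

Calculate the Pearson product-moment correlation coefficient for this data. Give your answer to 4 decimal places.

0.8762

n = 5, Σu = 79.2, Σv = 69, Σu² = 1280.3, Σv² = 1010.86, Σuv = 1127.03
nΣuv − ΣuΣv = 5635.15 − 5464.8 = 170.35
nΣu² − (Σu)² = 6401.5 − 6272.64 = 128.86; nΣv² − (Σv)² = 5054.3 − 4761 = 293.3
r = 170.35 / √(128.86 × 293.3) = 170.35 / 194.4084 ≈ 0.8762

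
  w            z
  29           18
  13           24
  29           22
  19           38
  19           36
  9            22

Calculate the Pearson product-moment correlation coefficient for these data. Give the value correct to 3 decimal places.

-0.210

n = 6, Σw = 118, Σz = 160, Σw² = 2654, Σz² = 4608, Σwz = 3076
nΣwz − ΣwΣz = 18456 − 18880 = -424
nΣw² − (Σw)² = 15924 − 13924 = 2000; nΣz² − (Σz)² = 27648 − 25600 = 2048
r = -424 / √(2000 × 2048) = -424 / 2023.8577 ≈ -0.210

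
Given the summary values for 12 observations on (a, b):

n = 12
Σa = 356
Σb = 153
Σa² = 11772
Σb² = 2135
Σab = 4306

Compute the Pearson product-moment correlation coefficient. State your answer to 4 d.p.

-0.4933

r = (nΣab − ΣaΣb) / √[(nΣa² − (Σa)²)(nΣb² − (Σb)²)]
Numerator: 12×4306 − 356×153 = -2796
Denominator: √[(141264 − 126736)(25620 − 23409)] = √[14528 × 2211] = 5667.5751
r = -2796 / 5667.5751 ≈ -0.4933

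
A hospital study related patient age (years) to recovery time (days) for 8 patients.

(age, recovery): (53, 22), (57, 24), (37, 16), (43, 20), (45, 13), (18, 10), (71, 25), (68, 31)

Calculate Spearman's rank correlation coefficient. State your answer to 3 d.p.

Rank age: 5, 6, 2, 3, 4, 1, 8, 7
Rank recovery: 5, 6, 3, 4, 2, 1, 7, 8
d = rank(age) − rank(recovery): 0, 0, -1, -1, 2, 0, 1, -1; Σd² = 8
ρ = 1 − 6Σd² / [n(n²−1)] = 1 − 6×8 / (8×63) = 1 − 48/504 ≈ 0.905

0.905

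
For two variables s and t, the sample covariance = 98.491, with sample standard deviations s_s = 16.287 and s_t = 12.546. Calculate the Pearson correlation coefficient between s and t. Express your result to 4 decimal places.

0.4820

r = Cov(s,t) / (s_s · s_t) = 98.491 / (16.287 × 12.546)
  = 98.491 / 204.3367 ≈ 0.4820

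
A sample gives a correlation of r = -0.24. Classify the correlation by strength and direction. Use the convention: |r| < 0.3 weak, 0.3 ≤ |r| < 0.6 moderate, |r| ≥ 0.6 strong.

weak negative

r = -0.24 < 0 so the relationship is negative.
|r| = 0.24, which falls in the weak range.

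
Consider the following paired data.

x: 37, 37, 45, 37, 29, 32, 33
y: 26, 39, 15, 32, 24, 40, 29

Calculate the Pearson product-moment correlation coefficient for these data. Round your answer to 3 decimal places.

n = 7, Σx = 250, Σy = 205, Σx² = 9086, Σy² = 6463, Σxy = 7197
nΣxy − ΣxΣy = 50379 − 51250 = -871
nΣx² − (Σx)² = 63602 − 62500 = 1102; nΣy² − (Σy)² = 45241 − 42025 = 3216
r = -871 / √(1102 × 3216) = -871 / 1882.5600 ≈ -0.463

-0.463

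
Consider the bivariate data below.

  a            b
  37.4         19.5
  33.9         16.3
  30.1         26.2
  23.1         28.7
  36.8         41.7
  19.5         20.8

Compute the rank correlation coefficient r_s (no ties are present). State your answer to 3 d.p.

Rank a: 6, 4, 3, 2, 5, 1
Rank b: 2, 1, 4, 5, 6, 3
d = rank(a) − rank(b): 4, 3, -1, -3, -1, -2; Σd² = 40
ρ = 1 − 6Σd² / [n(n²−1)] = 1 − 6×40 / (6×35) = 1 − 240/210 ≈ -0.143

-0.143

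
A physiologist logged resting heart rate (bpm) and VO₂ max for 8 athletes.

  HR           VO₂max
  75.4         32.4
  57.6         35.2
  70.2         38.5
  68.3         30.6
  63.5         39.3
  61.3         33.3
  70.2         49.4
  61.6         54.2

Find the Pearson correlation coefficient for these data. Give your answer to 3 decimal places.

-0.138

n = 8, Σx = 528.1, Σy = 312.9, Σx² = 35108.39, Σy² = 12738.79, Σxy = 20606.6
nΣxy − ΣxΣy = 164852.8 − 165242.49 = -389.69
nΣx² − (Σx)² = 280867.12 − 278889.61 = 1977.51; nΣy² − (Σy)² = 101910.32 − 97906.41 = 4003.91
r = -389.69 / √(1977.51 × 4003.91) = -389.69 / 2813.8536 ≈ -0.138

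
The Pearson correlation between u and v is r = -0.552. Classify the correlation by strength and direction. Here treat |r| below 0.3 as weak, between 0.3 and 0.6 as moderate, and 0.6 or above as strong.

moderate negative

r = -0.552 < 0 so the relationship is negative.
|r| = 0.552, which falls in the moderate range.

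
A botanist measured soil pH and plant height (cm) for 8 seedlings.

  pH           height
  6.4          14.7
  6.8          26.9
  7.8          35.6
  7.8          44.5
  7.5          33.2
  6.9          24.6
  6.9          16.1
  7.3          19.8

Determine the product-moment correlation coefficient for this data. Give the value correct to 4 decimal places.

n = 8, Σx = 57.4, Σy = 215.4, Σx² = 413.64, Σy² = 6545.96, Σxy = 1576.15
nΣxy − ΣxΣy = 12609.2 − 12363.96 = 245.24
nΣx² − (Σx)² = 3309.12 − 3294.76 = 14.36; nΣy² − (Σy)² = 52367.68 − 46397.16 = 5970.52
r = 245.24 / √(14.36 × 5970.52) = 245.24 / 292.8082 ≈ 0.8375

0.8375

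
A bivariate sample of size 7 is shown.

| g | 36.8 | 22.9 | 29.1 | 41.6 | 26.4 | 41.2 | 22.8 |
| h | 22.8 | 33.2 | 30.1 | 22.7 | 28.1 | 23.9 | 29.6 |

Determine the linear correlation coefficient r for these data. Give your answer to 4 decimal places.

-0.9109

n = 7, Σg = 220.8, Σh = 190.4, Σg² = 7370.26, Σh² = 5280.36, Σgh = 5820.95
nΣgh − ΣgΣh = 40746.65 − 42040.32 = -1293.67
nΣg² − (Σg)² = 51591.82 − 48752.64 = 2839.18; nΣh² − (Σh)² = 36962.52 − 36252.16 = 710.36
r = -1293.67 / √(2839.18 × 710.36) = -1293.67 / 1420.1549 ≈ -0.9109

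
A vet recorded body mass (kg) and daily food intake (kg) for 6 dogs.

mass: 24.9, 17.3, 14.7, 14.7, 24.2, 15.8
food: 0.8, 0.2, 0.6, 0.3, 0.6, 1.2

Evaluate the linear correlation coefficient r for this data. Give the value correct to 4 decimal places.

n = 6, Σx = 111.6, Σy = 3.7, Σx² = 2186.76, Σy² = 2.93, Σxy = 70.09
nΣxy − ΣxΣy = 420.54 − 412.92 = 7.62
nΣx² − (Σx)² = 13120.56 − 12454.56 = 666; nΣy² − (Σy)² = 17.58 − 13.69 = 3.89
r = 7.62 / √(666 × 3.89) = 7.62 / 50.8993 ≈ 0.1497

0.1497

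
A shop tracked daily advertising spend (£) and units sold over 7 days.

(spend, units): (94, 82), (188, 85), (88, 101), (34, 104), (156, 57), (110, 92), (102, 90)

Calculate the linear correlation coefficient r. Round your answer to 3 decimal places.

n = 7, Σx = 772, Σy = 611, Σx² = 99920, Σy² = 54779, Σxy = 64304
nΣxy − ΣxΣy = 450128 − 471692 = -21564
nΣx² − (Σx)² = 699440 − 595984 = 103456; nΣy² − (Σy)² = 383453 − 373321 = 10132
r = -21564 / √(103456 × 10132) = -21564 / 32376.1670 ≈ -0.666

-0.666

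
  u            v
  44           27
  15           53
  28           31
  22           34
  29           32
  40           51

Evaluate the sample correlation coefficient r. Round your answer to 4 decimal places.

n = 6, Σu = 178, Σv = 228, Σu² = 5870, Σv² = 9280, Σuv = 6567
nΣuv − ΣuΣv = 39402 − 40584 = -1182
nΣu² − (Σu)² = 35220 − 31684 = 3536; nΣv² − (Σv)² = 55680 − 51984 = 3696
r = -1182 / √(3536 × 3696) = -1182 / 3615.1149 ≈ -0.3270

-0.3270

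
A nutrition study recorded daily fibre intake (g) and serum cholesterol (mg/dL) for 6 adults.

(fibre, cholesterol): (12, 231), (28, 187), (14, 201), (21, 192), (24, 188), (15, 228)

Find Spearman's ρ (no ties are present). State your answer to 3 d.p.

-0.943

Rank fibre: 1, 6, 2, 4, 5, 3
Rank cholesterol: 6, 1, 4, 3, 2, 5
d = rank(fibre) − rank(cholesterol): -5, 5, -2, 1, 3, -2; Σd² = 68
ρ = 1 − 6Σd² / [n(n²−1)] = 1 − 6×68 / (6×35) = 1 − 408/210 ≈ -0.943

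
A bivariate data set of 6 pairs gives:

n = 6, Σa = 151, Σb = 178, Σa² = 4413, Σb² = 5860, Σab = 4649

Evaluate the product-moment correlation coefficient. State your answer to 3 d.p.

0.284

r = (nΣab − ΣaΣb) / √[(nΣa² − (Σa)²)(nΣb² − (Σb)²)]
Numerator: 6×4649 − 151×178 = 1016
Denominator: √[(26478 − 22801)(35160 − 31684)] = √[3677 × 3476] = 3575.0877
r = 1016 / 3575.0877 ≈ 0.284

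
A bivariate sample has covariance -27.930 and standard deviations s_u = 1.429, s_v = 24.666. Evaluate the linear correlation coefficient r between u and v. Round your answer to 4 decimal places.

r = Cov(u,v) / (s_u · s_v) = -27.930 / (1.429 × 24.666)
  = -27.930 / 35.2477 ≈ -0.7924

-0.7924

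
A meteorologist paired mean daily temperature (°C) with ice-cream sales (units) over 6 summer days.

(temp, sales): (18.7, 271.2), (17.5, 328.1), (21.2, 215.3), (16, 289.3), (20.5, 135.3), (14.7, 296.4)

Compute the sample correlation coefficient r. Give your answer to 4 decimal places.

n = 6, Σx = 108.6, Σy = 1535.6, Σx² = 1997.72, Σy² = 417406.68, Σxy = 27137.08
nΣxy − ΣxΣy = 162822.48 − 166766.16 = -3943.68
nΣx² − (Σx)² = 11986.32 − 11793.96 = 192.36; nΣy² − (Σy)² = 2504440.08 − 2358067.36 = 146372.72
r = -3943.68 / √(192.36 × 146372.72) = -3943.68 / 5306.2469 ≈ -0.7432

-0.7432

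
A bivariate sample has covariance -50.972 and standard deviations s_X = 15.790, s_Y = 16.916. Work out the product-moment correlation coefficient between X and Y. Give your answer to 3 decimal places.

r = Cov(X,Y) / (s_X · s_Y) = -50.972 / (15.790 × 16.916)
  = -50.972 / 267.1036 ≈ -0.191

-0.191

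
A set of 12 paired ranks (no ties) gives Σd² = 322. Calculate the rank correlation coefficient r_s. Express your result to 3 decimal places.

ρ = 1 − 6Σd² / [n(n²−1)] = 1 − 6×322 / (12×143)
  = 1 − 1932/1716 = 1 − 1.1259 ≈ -0.126

-0.126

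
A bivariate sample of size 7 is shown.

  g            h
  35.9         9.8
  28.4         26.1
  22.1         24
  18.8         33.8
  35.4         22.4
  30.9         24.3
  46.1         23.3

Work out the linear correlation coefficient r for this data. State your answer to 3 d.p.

-0.541

n = 7, Σg = 217.6, Σh = 163.7, Σg² = 7270.4, Σh² = 4130.83, Σgh = 4876.86
nΣgh − ΣgΣh = 34138.02 − 35621.12 = -1483.1
nΣg² − (Σg)² = 50892.8 − 47349.76 = 3543.04; nΣh² − (Σh)² = 28915.81 − 26797.69 = 2118.12
r = -1483.1 / √(3543.04 × 2118.12) = -1483.1 / 2739.4496 ≈ -0.541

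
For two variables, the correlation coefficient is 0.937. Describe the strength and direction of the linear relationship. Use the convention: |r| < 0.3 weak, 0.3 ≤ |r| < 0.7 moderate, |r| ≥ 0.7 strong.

strong positive

r = 0.937 > 0 so the relationship is positive.
|r| = 0.937, which falls in the strong range.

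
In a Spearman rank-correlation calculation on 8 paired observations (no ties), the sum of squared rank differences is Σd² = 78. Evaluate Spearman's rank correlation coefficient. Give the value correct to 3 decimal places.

0.071

ρ = 1 − 6Σd² / [n(n²−1)] = 1 − 6×78 / (8×63)
  = 1 − 468/504 = 1 − 0.9286 ≈ 0.071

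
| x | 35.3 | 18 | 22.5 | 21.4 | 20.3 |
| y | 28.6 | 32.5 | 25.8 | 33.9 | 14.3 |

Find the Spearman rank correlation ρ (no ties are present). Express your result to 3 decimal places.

Rank x: 5, 1, 4, 3, 2
Rank y: 3, 4, 2, 5, 1
d = rank(x) − rank(y): 2, -3, 2, -2, 1; Σd² = 22
ρ = 1 − 6Σd² / [n(n²−1)] = 1 − 6×22 / (5×24) = 1 − 132/120 ≈ -0.100

-0.100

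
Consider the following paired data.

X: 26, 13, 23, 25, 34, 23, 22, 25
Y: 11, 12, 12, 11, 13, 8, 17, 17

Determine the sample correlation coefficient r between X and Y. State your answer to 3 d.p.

0.053

n = 8, ΣX = 191, ΣY = 101, ΣX² = 4793, ΣY² = 1341, ΣXY = 2418
nΣXY − ΣXΣY = 19344 − 19291 = 53
nΣX² − (ΣX)² = 38344 − 36481 = 1863; nΣY² − (ΣY)² = 10728 − 10201 = 527
r = 53 / √(1863 × 527) = 53 / 990.8587 ≈ 0.053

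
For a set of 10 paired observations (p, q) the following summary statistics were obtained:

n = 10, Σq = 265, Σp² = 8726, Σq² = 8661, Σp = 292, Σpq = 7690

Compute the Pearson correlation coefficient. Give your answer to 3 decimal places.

-0.084

r = (nΣpq − ΣpΣq) / √[(nΣp² − (Σp)²)(nΣq² − (Σq)²)]
Numerator: 10×7690 − 292×265 = -480
Denominator: √[(87260 − 85264)(86610 − 70225)] = √[1996 × 16385] = 5718.7813
r = -480 / 5718.7813 ≈ -0.084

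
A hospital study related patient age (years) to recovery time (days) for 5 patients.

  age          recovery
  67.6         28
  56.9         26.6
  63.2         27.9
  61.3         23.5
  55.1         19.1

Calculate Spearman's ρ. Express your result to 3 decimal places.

Rank age: 5, 2, 4, 3, 1
Rank recovery: 5, 3, 4, 2, 1
d = rank(age) − rank(recovery): 0, -1, 0, 1, 0; Σd² = 2
ρ = 1 − 6Σd² / [n(n²−1)] = 1 − 6×2 / (5×24) = 1 − 12/120 ≈ 0.900

0.900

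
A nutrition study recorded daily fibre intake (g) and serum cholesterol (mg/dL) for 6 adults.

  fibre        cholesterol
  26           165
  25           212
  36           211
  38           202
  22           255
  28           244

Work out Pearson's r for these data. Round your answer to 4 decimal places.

-0.2846

n = 6, Σx = 175, Σy = 1289, Σx² = 5309, Σy² = 282055, Σxy = 37304
nΣxy − ΣxΣy = 223824 − 225575 = -1751
nΣx² − (Σx)² = 31854 − 30625 = 1229; nΣy² − (Σy)² = 1692330 − 1661521 = 30809
r = -1751 / √(1229 × 30809) = -1751 / 6153.3943 ≈ -0.2846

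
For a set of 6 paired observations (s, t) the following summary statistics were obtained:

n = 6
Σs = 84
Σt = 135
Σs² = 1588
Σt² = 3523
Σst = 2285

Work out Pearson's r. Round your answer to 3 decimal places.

r = (nΣst − ΣsΣt) / √[(nΣs² − (Σs)²)(nΣt² − (Σt)²)]
Numerator: 6×2285 − 84×135 = 2370
Denominator: √[(9528 − 7056)(21138 − 18225)] = √[2472 × 2913] = 2683.4560
r = 2370 / 2683.4560 ≈ 0.883

0.883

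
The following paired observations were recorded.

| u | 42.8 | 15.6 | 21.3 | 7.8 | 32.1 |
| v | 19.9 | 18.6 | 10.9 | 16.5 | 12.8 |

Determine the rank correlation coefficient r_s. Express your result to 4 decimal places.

Rank u: 5, 2, 3, 1, 4
Rank v: 5, 4, 1, 3, 2
d = rank(u) − rank(v): 0, -2, 2, -2, 2; Σd² = 16
ρ = 1 − 6Σd² / [n(n²−1)] = 1 − 6×16 / (5×24) = 1 − 96/120 ≈ 0.2000

0.2000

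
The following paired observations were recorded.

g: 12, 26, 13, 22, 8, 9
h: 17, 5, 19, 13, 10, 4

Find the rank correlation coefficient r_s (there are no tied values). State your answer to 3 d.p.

Rank g: 3, 6, 4, 5, 1, 2
Rank h: 5, 2, 6, 4, 3, 1
d = rank(g) − rank(h): -2, 4, -2, 1, -2, 1; Σd² = 30
ρ = 1 − 6Σd² / [n(n²−1)] = 1 − 6×30 / (6×35) = 1 − 180/210 ≈ 0.143

0.143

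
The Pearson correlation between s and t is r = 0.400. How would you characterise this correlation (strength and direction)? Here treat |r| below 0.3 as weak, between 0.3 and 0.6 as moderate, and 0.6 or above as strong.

r = 0.400 > 0 so the relationship is positive.
|r| = 0.400, which falls in the moderate range.

moderate positive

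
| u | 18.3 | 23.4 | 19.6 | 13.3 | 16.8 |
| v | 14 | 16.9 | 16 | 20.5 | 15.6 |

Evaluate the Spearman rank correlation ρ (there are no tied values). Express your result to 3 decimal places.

Rank u: 3, 5, 4, 1, 2
Rank v: 1, 4, 3, 5, 2
d = rank(u) − rank(v): 2, 1, 1, -4, 0; Σd² = 22
ρ = 1 − 6Σd² / [n(n²−1)] = 1 − 6×22 / (5×24) = 1 − 132/120 ≈ -0.100

-0.100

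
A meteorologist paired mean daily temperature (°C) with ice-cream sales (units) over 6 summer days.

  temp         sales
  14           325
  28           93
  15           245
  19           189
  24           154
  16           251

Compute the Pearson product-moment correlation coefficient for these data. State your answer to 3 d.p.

-0.953

n = 6, Σx = 116, Σy = 1257, Σx² = 2398, Σy² = 296737, Σxy = 22132
nΣxy − ΣxΣy = 132792 − 145812 = -13020
nΣx² − (Σx)² = 14388 − 13456 = 932; nΣy² − (Σy)² = 1780422 − 1580049 = 200373
r = -13020 / √(932 × 200373) = -13020 / 13665.5639 ≈ -0.953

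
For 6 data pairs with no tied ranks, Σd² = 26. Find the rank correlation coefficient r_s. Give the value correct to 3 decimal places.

ρ = 1 − 6Σd² / [n(n²−1)] = 1 − 6×26 / (6×35)
  = 1 − 156/210 = 1 − 0.7429 ≈ 0.257

0.257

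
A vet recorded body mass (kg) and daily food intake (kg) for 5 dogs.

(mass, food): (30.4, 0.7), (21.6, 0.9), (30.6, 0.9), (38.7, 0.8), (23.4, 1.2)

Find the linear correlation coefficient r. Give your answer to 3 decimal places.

n = 5, Σx = 144.7, Σy = 4.5, Σx² = 4372.33, Σy² = 4.19, Σxy = 127.3
nΣxy − ΣxΣy = 636.5 − 651.15 = -14.65
nΣx² − (Σx)² = 21861.65 − 20938.09 = 923.56; nΣy² − (Σy)² = 20.95 − 20.25 = 0.7
r = -14.65 / √(923.56 × 0.7) = -14.65 / 25.4262 ≈ -0.576

-0.576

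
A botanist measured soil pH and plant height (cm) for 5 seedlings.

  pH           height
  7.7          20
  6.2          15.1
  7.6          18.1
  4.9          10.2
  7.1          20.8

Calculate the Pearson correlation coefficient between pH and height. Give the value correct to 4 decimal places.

n = 5, Σx = 33.5, Σy = 84.2, Σx² = 229.91, Σy² = 1492.3, Σxy = 582.84
nΣxy − ΣxΣy = 2914.2 − 2820.7 = 93.5
nΣx² − (Σx)² = 1149.55 − 1122.25 = 27.3; nΣy² − (Σy)² = 7461.5 − 7089.64 = 371.86
r = 93.5 / √(27.3 × 371.86) = 93.5 / 100.7560 ≈ 0.9280

0.9280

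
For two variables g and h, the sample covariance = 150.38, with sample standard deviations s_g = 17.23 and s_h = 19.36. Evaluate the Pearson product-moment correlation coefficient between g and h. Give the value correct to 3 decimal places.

r = Cov(g,h) / (s_g · s_h) = 150.38 / (17.23 × 19.36)
  = 150.38 / 333.5728 ≈ 0.451

0.451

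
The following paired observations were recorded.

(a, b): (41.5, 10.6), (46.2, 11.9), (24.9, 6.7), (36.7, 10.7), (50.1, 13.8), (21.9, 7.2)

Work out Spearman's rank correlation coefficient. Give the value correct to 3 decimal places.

0.886

Rank a: 4, 5, 2, 3, 6, 1
Rank b: 3, 5, 1, 4, 6, 2
d = rank(a) − rank(b): 1, 0, 1, -1, 0, -1; Σd² = 4
ρ = 1 − 6Σd² / [n(n²−1)] = 1 − 6×4 / (6×35) = 1 − 24/210 ≈ 0.886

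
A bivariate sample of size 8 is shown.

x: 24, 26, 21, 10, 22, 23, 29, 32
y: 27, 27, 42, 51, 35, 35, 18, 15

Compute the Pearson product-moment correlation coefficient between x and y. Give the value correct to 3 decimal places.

-0.954

n = 8, Σx = 187, Σy = 250, Σx² = 4671, Σy² = 8822, Σxy = 5319
nΣxy − ΣxΣy = 42552 − 46750 = -4198
nΣx² − (Σx)² = 37368 − 34969 = 2399; nΣy² − (Σy)² = 70576 − 62500 = 8076
r = -4198 / √(2399 × 8076) = -4198 / 4401.6274 ≈ -0.954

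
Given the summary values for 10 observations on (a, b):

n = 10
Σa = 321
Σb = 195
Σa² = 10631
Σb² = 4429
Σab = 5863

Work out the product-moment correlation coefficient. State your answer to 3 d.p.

r = (nΣab − ΣaΣb) / √[(nΣa² − (Σa)²)(nΣb² − (Σb)²)]
Numerator: 10×5863 − 321×195 = -3965
Denominator: √[(106310 − 103041)(44290 − 38025)] = √[3269 × 6265] = 4525.5149
r = -3965 / 4525.5149 ≈ -0.876

-0.876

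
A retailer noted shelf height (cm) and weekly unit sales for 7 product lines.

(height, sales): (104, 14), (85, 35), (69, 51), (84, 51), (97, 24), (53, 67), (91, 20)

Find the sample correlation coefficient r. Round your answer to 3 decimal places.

n = 7, Σx = 583, Σy = 262, Σx² = 50357, Σy² = 12088, Σxy = 19933
nΣxy − ΣxΣy = 139531 − 152746 = -13215
nΣx² − (Σx)² = 352499 − 339889 = 12610; nΣy² − (Σy)² = 84616 − 68644 = 15972
r = -13215 / √(12610 × 15972) = -13215 / 14191.7906 ≈ -0.931

-0.931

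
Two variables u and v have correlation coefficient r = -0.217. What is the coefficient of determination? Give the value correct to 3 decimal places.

0.047

r² = (-0.217)² = 0.047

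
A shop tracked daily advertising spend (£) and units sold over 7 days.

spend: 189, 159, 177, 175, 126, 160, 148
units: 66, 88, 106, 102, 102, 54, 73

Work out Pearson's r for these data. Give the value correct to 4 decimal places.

-0.1438

n = 7, Σx = 1134, Σy = 591, Σx² = 186336, Σy² = 52389, Σxy = 95374
nΣxy − ΣxΣy = 667618 − 670194 = -2576
nΣx² − (Σx)² = 1304352 − 1285956 = 18396; nΣy² − (Σy)² = 366723 − 349281 = 17442
r = -2576 / √(18396 × 17442) = -2576 / 17912.6501 ≈ -0.1438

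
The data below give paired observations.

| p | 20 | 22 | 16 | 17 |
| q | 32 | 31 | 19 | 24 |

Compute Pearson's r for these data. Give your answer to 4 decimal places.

0.9171

n = 4, Σp = 75, Σq = 106, Σp² = 1429, Σq² = 2922, Σpq = 2034
nΣpq − ΣpΣq = 8136 − 7950 = 186
nΣp² − (Σp)² = 5716 − 5625 = 91; nΣq² − (Σq)² = 11688 − 11236 = 452
r = 186 / √(91 × 452) = 186 / 202.8103 ≈ 0.9171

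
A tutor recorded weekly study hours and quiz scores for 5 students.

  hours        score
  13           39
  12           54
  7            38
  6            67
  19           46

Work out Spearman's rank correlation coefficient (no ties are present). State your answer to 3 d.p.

Rank hours: 4, 3, 2, 1, 5
Rank score: 2, 4, 1, 5, 3
d = rank(hours) − rank(score): 2, -1, 1, -4, 2; Σd² = 26
ρ = 1 − 6Σd² / [n(n²−1)] = 1 − 6×26 / (5×24) = 1 − 156/120 ≈ -0.300

-0.300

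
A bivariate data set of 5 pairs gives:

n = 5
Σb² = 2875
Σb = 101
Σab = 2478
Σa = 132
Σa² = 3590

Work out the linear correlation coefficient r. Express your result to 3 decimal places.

-0.636

r = (nΣab − ΣaΣb) / √[(nΣa² − (Σa)²)(nΣb² − (Σb)²)]
Numerator: 5×2478 − 132×101 = -942
Denominator: √[(17950 − 17424)(14375 − 10201)] = √[526 × 4174] = 1481.7301
r = -942 / 1481.7301 ≈ -0.636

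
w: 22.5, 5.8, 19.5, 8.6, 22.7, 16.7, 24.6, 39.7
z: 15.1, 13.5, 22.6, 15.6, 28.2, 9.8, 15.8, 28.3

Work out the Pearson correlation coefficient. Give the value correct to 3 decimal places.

0.650

n = 8, Σw = 160.1, Σz = 148.9, Σw² = 3969.53, Σz² = 3106.19, Σwz = 3308.9
nΣwz − ΣwΣz = 26471.2 − 23838.89 = 2632.31
nΣw² − (Σw)² = 31756.24 − 25632.01 = 6124.23; nΣz² − (Σz)² = 24849.52 − 22171.21 = 2678.31
r = 2632.31 / √(6124.23 × 2678.31) = 2632.31 / 4050.0107 ≈ 0.650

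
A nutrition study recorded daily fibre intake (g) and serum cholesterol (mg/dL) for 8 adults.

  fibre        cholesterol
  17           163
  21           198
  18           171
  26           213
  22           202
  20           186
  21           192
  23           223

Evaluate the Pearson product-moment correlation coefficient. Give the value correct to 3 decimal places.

0.908

n = 8, Σx = 168, Σy = 1548, Σx² = 3584, Σy² = 302376, Σxy = 32870
nΣxy − ΣxΣy = 262960 − 260064 = 2896
nΣx² − (Σx)² = 28672 − 28224 = 448; nΣy² − (Σy)² = 2419008 − 2396304 = 22704
r = 2896 / √(448 × 22704) = 2896 / 3189.2620 ≈ 0.908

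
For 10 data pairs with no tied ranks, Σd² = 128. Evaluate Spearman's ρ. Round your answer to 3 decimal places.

0.224

ρ = 1 − 6Σd² / [n(n²−1)] = 1 − 6×128 / (10×99)
  = 1 − 768/990 = 1 − 0.7758 ≈ 0.224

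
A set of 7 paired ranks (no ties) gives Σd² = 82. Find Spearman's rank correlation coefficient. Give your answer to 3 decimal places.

-0.464

ρ = 1 − 6Σd² / [n(n²−1)] = 1 − 6×82 / (7×48)
  = 1 − 492/336 = 1 − 1.4643 ≈ -0.464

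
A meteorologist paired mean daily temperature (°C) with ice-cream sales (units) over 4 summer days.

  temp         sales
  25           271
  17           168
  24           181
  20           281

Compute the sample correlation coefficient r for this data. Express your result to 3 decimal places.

n = 4, Σx = 86, Σy = 901, Σx² = 1890, Σy² = 213387, Σxy = 19595
nΣxy − ΣxΣy = 78380 − 77486 = 894
nΣx² − (Σx)² = 7560 − 7396 = 164; nΣy² − (Σy)² = 853548 − 811801 = 41747
r = 894 / √(164 × 41747) = 894 / 2616.5833 ≈ 0.342

0.342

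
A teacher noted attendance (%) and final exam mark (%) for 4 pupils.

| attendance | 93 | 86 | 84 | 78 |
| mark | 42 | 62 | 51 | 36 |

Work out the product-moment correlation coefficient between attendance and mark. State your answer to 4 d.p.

0.2249

n = 4, Σx = 341, Σy = 191, Σx² = 29185, Σy² = 9505, Σxy = 16330
nΣxy − ΣxΣy = 65320 − 65131 = 189
nΣx² − (Σx)² = 116740 − 116281 = 459; nΣy² − (Σy)² = 38020 − 36481 = 1539
r = 189 / √(459 × 1539) = 189 / 840.4767 ≈ 0.2249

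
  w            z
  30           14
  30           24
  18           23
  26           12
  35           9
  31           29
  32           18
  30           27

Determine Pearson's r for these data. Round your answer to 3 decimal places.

n = 8, Σw = 232, Σz = 156, Σw² = 6910, Σz² = 3420, Σwz = 4466
nΣwz − ΣwΣz = 35728 − 36192 = -464
nΣw² − (Σw)² = 55280 − 53824 = 1456; nΣz² − (Σz)² = 27360 − 24336 = 3024
r = -464 / √(1456 × 3024) = -464 / 2098.3193 ≈ -0.221

-0.221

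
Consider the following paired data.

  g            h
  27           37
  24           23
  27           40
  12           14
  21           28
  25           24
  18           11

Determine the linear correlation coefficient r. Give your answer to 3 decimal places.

n = 7, Σg = 154, Σh = 177, Σg² = 3568, Σh² = 5175, Σgh = 4185
nΣgh − ΣgΣh = 29295 − 27258 = 2037
nΣg² − (Σg)² = 24976 − 23716 = 1260; nΣh² − (Σh)² = 36225 − 31329 = 4896
r = 2037 / √(1260 × 4896) = 2037 / 2483.7391 ≈ 0.820

0.820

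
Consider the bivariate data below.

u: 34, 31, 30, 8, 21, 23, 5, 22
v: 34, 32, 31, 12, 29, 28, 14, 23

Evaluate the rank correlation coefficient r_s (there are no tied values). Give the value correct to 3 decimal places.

0.905

Rank u: 8, 7, 6, 2, 3, 5, 1, 4
Rank v: 8, 7, 6, 1, 5, 4, 2, 3
d = rank(u) − rank(v): 0, 0, 0, 1, -2, 1, -1, 1; Σd² = 8
ρ = 1 − 6Σd² / [n(n²−1)] = 1 − 6×8 / (8×63) = 1 − 48/504 ≈ 0.905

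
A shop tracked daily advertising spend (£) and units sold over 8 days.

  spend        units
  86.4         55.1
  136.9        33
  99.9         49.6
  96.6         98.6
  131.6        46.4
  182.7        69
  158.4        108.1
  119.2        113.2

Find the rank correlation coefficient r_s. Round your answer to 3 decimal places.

Rank spend: 1, 6, 3, 2, 5, 8, 7, 4
Rank units: 4, 1, 3, 6, 2, 5, 7, 8
d = rank(spend) − rank(units): -3, 5, 0, -4, 3, 3, 0, -4; Σd² = 84
ρ = 1 − 6Σd² / [n(n²−1)] = 1 − 6×84 / (8×63) = 1 − 504/504 ≈ 0.000

0.000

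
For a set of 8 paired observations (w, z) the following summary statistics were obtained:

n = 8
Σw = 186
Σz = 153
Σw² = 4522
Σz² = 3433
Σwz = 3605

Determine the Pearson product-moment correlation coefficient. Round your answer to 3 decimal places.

r = (nΣwz − ΣwΣz) / √[(nΣw² − (Σw)²)(nΣz² − (Σz)²)]
Numerator: 8×3605 − 186×153 = 382
Denominator: √[(36176 − 34596)(27464 − 23409)] = √[1580 × 4055] = 2531.1855
r = 382 / 2531.1855 ≈ 0.151

0.151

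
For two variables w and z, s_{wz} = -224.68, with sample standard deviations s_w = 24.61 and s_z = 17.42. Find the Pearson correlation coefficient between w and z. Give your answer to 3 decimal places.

-0.524

r = Cov(w,z) / (s_w · s_z) = -224.68 / (24.61 × 17.42)
  = -224.68 / 428.7062 ≈ -0.524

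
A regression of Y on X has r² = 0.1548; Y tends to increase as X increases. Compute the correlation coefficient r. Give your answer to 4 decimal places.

0.3934

|r| = √0.1548 = 0.3934
The association is positive, so r = 0.3934.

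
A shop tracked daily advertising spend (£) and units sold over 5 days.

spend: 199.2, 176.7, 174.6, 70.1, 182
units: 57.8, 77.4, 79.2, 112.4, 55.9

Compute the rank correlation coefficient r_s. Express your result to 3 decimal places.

-0.900

Rank spend: 5, 3, 2, 1, 4
Rank units: 2, 3, 4, 5, 1
d = rank(spend) − rank(units): 3, 0, -2, -4, 3; Σd² = 38
ρ = 1 − 6Σd² / [n(n²−1)] = 1 − 6×38 / (5×24) = 1 − 228/120 ≈ -0.900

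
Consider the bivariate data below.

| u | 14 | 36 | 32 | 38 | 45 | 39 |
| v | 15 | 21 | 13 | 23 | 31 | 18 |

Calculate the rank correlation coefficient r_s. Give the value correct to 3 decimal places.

0.771

Rank u: 1, 3, 2, 4, 6, 5
Rank v: 2, 4, 1, 5, 6, 3
d = rank(u) − rank(v): -1, -1, 1, -1, 0, 2; Σd² = 8
ρ = 1 − 6Σd² / [n(n²−1)] = 1 − 6×8 / (6×35) = 1 − 48/210 ≈ 0.771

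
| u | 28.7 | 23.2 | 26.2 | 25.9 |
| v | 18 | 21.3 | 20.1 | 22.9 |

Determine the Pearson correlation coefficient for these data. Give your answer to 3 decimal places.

n = 4, Σu = 104, Σv = 82.3, Σu² = 2719.18, Σv² = 1706.11, Σuv = 2130.49
nΣuv − ΣuΣv = 8521.96 − 8559.2 = -37.24
nΣu² − (Σu)² = 10876.72 − 10816 = 60.72; nΣv² − (Σv)² = 6824.44 − 6773.29 = 51.15
r = -37.24 / √(60.72 × 51.15) = -37.24 / 55.7300 ≈ -0.668

-0.668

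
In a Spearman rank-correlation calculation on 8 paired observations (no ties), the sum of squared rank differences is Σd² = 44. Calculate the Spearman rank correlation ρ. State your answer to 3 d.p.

0.476

ρ = 1 − 6Σd² / [n(n²−1)] = 1 − 6×44 / (8×63)
  = 1 − 264/504 = 1 − 0.5238 ≈ 0.476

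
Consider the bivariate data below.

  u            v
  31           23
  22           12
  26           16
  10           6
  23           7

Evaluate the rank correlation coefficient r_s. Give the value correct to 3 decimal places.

0.900

Rank u: 5, 2, 4, 1, 3
Rank v: 5, 3, 4, 1, 2
d = rank(u) − rank(v): 0, -1, 0, 0, 1; Σd² = 2
ρ = 1 − 6Σd² / [n(n²−1)] = 1 − 6×2 / (5×24) = 1 − 12/120 ≈ 0.900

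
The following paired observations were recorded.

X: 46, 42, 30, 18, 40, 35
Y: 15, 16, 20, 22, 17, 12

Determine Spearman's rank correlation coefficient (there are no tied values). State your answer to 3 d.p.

-0.657

Rank X: 6, 5, 2, 1, 4, 3
Rank Y: 2, 3, 5, 6, 4, 1
d = rank(X) − rank(Y): 4, 2, -3, -5, 0, 2; Σd² = 58
ρ = 1 − 6Σd² / [n(n²−1)] = 1 − 6×58 / (6×35) = 1 − 348/210 ≈ -0.657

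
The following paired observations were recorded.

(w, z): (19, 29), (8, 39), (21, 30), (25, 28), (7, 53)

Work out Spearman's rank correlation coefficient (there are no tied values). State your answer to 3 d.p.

-0.900

Rank w: 3, 2, 4, 5, 1
Rank z: 2, 4, 3, 1, 5
d = rank(w) − rank(z): 1, -2, 1, 4, -4; Σd² = 38
ρ = 1 − 6Σd² / [n(n²−1)] = 1 − 6×38 / (5×24) = 1 − 228/120 ≈ -0.900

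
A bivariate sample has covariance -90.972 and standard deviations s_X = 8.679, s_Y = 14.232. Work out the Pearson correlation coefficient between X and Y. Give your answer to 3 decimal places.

-0.736

r = Cov(X,Y) / (s_X · s_Y) = -90.972 / (8.679 × 14.232)
  = -90.972 / 123.5195 ≈ -0.736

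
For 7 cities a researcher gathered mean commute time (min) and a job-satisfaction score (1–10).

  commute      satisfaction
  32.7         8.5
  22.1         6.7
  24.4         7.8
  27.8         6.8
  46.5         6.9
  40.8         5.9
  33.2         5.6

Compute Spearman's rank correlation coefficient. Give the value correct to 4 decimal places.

-0.1786

Rank commute: 4, 1, 2, 3, 7, 6, 5
Rank satisfaction: 7, 3, 6, 4, 5, 2, 1
d = rank(commute) − rank(satisfaction): -3, -2, -4, -1, 2, 4, 4; Σd² = 66
ρ = 1 − 6Σd² / [n(n²−1)] = 1 − 6×66 / (7×48) = 1 − 396/336 ≈ -0.1786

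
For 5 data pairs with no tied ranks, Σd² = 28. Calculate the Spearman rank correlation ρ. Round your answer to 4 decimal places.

ρ = 1 − 6Σd² / [n(n²−1)] = 1 − 6×28 / (5×24)
  = 1 − 168/120 = 1 − 1.40000 ≈ -0.4000

-0.4000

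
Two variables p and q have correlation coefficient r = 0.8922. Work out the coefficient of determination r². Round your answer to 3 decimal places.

0.796

r² = (0.8922)² = 0.796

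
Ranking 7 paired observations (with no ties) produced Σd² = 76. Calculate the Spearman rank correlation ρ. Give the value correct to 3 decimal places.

-0.357

ρ = 1 − 6Σd² / [n(n²−1)] = 1 − 6×76 / (7×48)
  = 1 − 456/336 = 1 − 1.3571 ≈ -0.357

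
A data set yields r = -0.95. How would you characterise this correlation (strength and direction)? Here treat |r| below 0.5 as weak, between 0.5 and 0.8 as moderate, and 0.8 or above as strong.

strong negative

r = -0.95 < 0 so the relationship is negative.
|r| = 0.95, which falls in the strong range.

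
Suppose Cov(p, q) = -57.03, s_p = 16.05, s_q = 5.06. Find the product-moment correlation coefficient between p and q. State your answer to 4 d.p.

r = Cov(p,q) / (s_p · s_q) = -57.03 / (16.05 × 5.06)
  = -57.03 / 81.2130 ≈ -0.7022

-0.7022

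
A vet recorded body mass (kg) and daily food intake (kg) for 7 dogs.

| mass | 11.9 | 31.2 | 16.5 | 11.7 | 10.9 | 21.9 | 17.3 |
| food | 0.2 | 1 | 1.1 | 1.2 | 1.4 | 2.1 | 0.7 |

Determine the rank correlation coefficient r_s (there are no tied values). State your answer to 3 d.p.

-0.143

Rank mass: 3, 7, 4, 2, 1, 6, 5
Rank food: 1, 3, 4, 5, 6, 7, 2
d = rank(mass) − rank(food): 2, 4, 0, -3, -5, -1, 3; Σd² = 64
ρ = 1 − 6Σd² / [n(n²−1)] = 1 − 6×64 / (7×48) = 1 − 384/336 ≈ -0.143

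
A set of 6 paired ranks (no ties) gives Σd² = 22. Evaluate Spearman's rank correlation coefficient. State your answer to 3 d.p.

0.371

ρ = 1 − 6Σd² / [n(n²−1)] = 1 − 6×22 / (6×35)
  = 1 − 132/210 = 1 − 0.6286 ≈ 0.371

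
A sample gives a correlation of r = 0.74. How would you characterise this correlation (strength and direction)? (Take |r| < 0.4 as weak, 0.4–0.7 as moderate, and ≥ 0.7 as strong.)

r = 0.74 > 0 so the relationship is positive.
|r| = 0.74, which falls in the strong range.

strong positive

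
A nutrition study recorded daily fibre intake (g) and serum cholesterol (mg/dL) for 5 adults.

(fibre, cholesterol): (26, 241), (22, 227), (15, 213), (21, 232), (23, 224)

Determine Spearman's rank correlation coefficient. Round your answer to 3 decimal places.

Rank fibre: 5, 3, 1, 2, 4
Rank cholesterol: 5, 3, 1, 4, 2
d = rank(fibre) − rank(cholesterol): 0, 0, 0, -2, 2; Σd² = 8
ρ = 1 − 6Σd² / [n(n²−1)] = 1 − 6×8 / (5×24) = 1 − 48/120 ≈ 0.600

0.600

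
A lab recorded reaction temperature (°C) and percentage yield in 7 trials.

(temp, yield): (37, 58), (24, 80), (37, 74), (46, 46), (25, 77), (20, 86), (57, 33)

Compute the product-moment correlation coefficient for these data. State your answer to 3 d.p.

-0.962

n = 7, Σx = 246, Σy = 454, Σx² = 9704, Σy² = 31770, Σxy = 14446
nΣxy − ΣxΣy = 101122 − 111684 = -10562
nΣx² − (Σx)² = 67928 − 60516 = 7412; nΣy² − (Σy)² = 222390 − 206116 = 16274
r = -10562 / √(7412 × 16274) = -10562 / 10982.8452 ≈ -0.962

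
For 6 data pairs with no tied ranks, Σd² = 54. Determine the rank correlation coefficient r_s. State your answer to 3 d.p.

ρ = 1 − 6Σd² / [n(n²−1)] = 1 − 6×54 / (6×35)
  = 1 − 324/210 = 1 − 1.5429 ≈ -0.543

-0.543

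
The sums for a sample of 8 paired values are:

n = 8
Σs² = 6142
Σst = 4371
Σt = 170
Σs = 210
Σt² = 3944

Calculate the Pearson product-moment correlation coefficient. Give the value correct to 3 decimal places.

r = (nΣst − ΣsΣt) / √[(nΣs² − (Σs)²)(nΣt² − (Σt)²)]
Numerator: 8×4371 − 210×170 = -732
Denominator: √[(49136 − 44100)(31552 − 28900)] = √[5036 × 2652] = 3654.5139
r = -732 / 3654.5139 ≈ -0.200

-0.200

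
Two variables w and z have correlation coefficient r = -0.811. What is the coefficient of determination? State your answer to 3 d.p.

0.658

r² = (-0.811)² = 0.658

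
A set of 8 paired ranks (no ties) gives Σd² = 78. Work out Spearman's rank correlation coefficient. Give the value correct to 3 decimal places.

ρ = 1 − 6Σd² / [n(n²−1)] = 1 − 6×78 / (8×63)
  = 1 − 468/504 = 1 − 0.9286 ≈ 0.071

0.071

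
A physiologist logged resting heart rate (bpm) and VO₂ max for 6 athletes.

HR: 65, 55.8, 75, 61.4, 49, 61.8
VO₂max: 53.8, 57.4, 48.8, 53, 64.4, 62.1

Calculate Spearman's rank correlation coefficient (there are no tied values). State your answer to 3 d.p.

-0.714

Rank HR: 5, 2, 6, 3, 1, 4
Rank VO₂max: 3, 4, 1, 2, 6, 5
d = rank(HR) − rank(VO₂max): 2, -2, 5, 1, -5, -1; Σd² = 60
ρ = 1 − 6Σd² / [n(n²−1)] = 1 − 6×60 / (6×35) = 1 − 360/210 ≈ -0.714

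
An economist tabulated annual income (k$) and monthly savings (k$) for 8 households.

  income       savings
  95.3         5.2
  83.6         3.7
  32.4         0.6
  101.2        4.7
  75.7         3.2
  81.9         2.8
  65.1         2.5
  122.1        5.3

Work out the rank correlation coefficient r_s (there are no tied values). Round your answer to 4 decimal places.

Rank income: 6, 5, 1, 7, 3, 4, 2, 8
Rank savings: 7, 5, 1, 6, 4, 3, 2, 8
d = rank(income) − rank(savings): -1, 0, 0, 1, -1, 1, 0, 0; Σd² = 4
ρ = 1 − 6Σd² / [n(n²−1)] = 1 − 6×4 / (8×63) = 1 − 24/504 ≈ 0.9524

0.9524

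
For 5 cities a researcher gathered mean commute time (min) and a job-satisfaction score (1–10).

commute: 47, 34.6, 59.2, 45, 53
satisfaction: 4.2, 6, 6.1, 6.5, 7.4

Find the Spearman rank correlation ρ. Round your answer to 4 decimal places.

Rank commute: 3, 1, 5, 2, 4
Rank satisfaction: 1, 2, 3, 4, 5
d = rank(commute) − rank(satisfaction): 2, -1, 2, -2, -1; Σd² = 14
ρ = 1 − 6Σd² / [n(n²−1)] = 1 − 6×14 / (5×24) = 1 − 84/120 ≈ 0.3000

0.3000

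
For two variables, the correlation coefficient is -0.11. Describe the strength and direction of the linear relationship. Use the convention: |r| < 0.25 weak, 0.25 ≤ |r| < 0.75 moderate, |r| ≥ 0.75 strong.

weak negative

r = -0.11 < 0 so the relationship is negative.
|r| = 0.11, which falls in the weak range.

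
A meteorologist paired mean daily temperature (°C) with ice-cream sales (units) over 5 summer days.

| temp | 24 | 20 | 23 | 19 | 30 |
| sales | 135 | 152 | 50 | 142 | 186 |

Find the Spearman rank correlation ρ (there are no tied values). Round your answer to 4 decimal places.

0.2000

Rank temp: 4, 2, 3, 1, 5
Rank sales: 2, 4, 1, 3, 5
d = rank(temp) − rank(sales): 2, -2, 2, -2, 0; Σd² = 16
ρ = 1 − 6Σd² / [n(n²−1)] = 1 − 6×16 / (5×24) = 1 − 96/120 ≈ 0.2000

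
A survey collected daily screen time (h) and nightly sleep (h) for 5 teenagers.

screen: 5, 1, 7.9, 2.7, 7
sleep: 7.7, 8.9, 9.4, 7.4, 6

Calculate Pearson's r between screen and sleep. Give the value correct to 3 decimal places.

-0.151

n = 5, Σx = 23.6, Σy = 39.4, Σx² = 144.7, Σy² = 317.62, Σxy = 183.64
nΣxy − ΣxΣy = 918.2 − 929.84 = -11.64
nΣx² − (Σx)² = 723.5 − 556.96 = 166.54; nΣy² − (Σy)² = 1588.1 − 1552.36 = 35.74
r = -11.64 / √(166.54 × 35.74) = -11.64 / 77.1501 ≈ -0.151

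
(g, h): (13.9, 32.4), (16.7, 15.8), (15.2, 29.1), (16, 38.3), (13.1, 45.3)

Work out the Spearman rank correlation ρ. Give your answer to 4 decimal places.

Rank g: 2, 5, 3, 4, 1
Rank h: 3, 1, 2, 4, 5
d = rank(g) − rank(h): -1, 4, 1, 0, -4; Σd² = 34
ρ = 1 − 6Σd² / [n(n²−1)] = 1 − 6×34 / (5×24) = 1 − 204/120 ≈ -0.7000

-0.7000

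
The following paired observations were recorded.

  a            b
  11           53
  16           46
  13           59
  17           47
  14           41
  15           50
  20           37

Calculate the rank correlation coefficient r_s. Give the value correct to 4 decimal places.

Rank a: 1, 5, 2, 6, 3, 4, 7
Rank b: 6, 3, 7, 4, 2, 5, 1
d = rank(a) − rank(b): -5, 2, -5, 2, 1, -1, 6; Σd² = 96
ρ = 1 − 6Σd² / [n(n²−1)] = 1 − 6×96 / (7×48) = 1 − 576/336 ≈ -0.7143

-0.7143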